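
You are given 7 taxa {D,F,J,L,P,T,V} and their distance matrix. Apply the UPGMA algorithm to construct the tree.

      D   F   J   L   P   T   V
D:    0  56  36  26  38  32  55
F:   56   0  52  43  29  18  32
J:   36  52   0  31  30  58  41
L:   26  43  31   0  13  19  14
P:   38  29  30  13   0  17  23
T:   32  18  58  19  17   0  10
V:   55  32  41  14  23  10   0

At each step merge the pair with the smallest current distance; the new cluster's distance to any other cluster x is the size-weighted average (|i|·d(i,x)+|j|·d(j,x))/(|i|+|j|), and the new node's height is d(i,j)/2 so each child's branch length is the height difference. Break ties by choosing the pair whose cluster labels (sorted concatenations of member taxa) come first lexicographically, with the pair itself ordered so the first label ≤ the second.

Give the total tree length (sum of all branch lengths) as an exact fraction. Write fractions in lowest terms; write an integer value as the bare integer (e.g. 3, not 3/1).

iteration 1: select T,V (d=10); attach at lengths (5, 5); label the merged cluster TV
  updated: d(D,TV)=87/2, d(F,TV)=25, d(J,TV)=99/2, d(L,TV)=33/2, d(P,TV)=20
iteration 2: select L,P (d=13); attach at lengths (13/2, 13/2); label the merged cluster LP
  updated: d(D,LP)=32, d(F,LP)=36, d(J,LP)=61/2, d(LP,TV)=73/4
iteration 3: select LP,TV (d=73/4); attach at lengths (21/8, 33/8); label the merged cluster LPTV
  updated: d(D,LPTV)=151/4, d(F,LPTV)=61/2, d(J,LPTV)=40
iteration 4: select F,LPTV (d=61/2); attach at lengths (61/4, 49/8); label the merged cluster FLPTV
  updated: d(D,FLPTV)=207/5, d(FLPTV,J)=212/5
iteration 5: select D,J (d=36); attach at lengths (18, 18); label the merged cluster DJ
  updated: d(DJ,FLPTV)=419/10
iteration 6: select DJ,FLPTV (d=419/10); attach at lengths (59/20, 57/10); label the merged cluster DFJLPTV
final tree: ((D:18,J:18):59/20,(F:61/4,((L:13/2,P:13/2):21/8,(T:5,V:5):33/8):49/8):57/10)
total length: 3831/40

3831/40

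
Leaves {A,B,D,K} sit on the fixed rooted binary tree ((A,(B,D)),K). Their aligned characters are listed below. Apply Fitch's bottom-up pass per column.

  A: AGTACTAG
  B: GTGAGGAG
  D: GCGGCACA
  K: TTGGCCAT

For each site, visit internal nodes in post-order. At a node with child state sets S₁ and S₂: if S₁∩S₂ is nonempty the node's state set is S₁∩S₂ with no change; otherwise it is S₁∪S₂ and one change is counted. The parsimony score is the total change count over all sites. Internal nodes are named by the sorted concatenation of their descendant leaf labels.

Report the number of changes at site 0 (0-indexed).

2

site 0, node BD: B={G} ∩ D={G} → {G} (+0)
site 0, node ABD: A={A} ∪ BD={G} → {A,G} (+1)
site 0, node ABDK: ABD={A,G} ∪ K={T} → {A,G,T} (+1)
site 1, node BD: B={T} ∪ D={C} → {C,T} (+1)
site 1, node ABD: A={G} ∪ BD={C,T} → {C,G,T} (+1)
site 1, node ABDK: ABD={C,G,T} ∩ K={T} → {T} (+0)
site 2, node BD: B={G} ∩ D={G} → {G} (+0)
site 2, node ABD: A={T} ∪ BD={G} → {G,T} (+1)
site 2, node ABDK: ABD={G,T} ∩ K={G} → {G} (+0)
site 3, node BD: B={A} ∪ D={G} → {A,G} (+1)
site 3, node ABD: A={A} ∩ BD={A,G} → {A} (+0)
site 3, node ABDK: ABD={A} ∪ K={G} → {A,G} (+1)
site 4, node BD: B={G} ∪ D={C} → {C,G} (+1)
site 4, node ABD: A={C} ∩ BD={C,G} → {C} (+0)
site 4, node ABDK: ABD={C} ∩ K={C} → {C} (+0)
site 5, node BD: B={G} ∪ D={A} → {A,G} (+1)
site 5, node ABD: A={T} ∪ BD={A,G} → {A,G,T} (+1)
site 5, node ABDK: ABD={A,G,T} ∪ K={C} → {A,C,G,T} (+1)
site 6, node BD: B={A} ∪ D={C} → {A,C} (+1)
site 6, node ABD: A={A} ∩ BD={A,C} → {A} (+0)
site 6, node ABDK: ABD={A} ∩ K={A} → {A} (+0)
site 7, node BD: B={G} ∪ D={A} → {A,G} (+1)
site 7, node ABD: A={G} ∩ BD={A,G} → {G} (+0)
site 7, node ABDK: ABD={G} ∪ K={T} → {G,T} (+1)
per-site changes: [2, 2, 1, 2, 1, 3, 1, 2]; total = 14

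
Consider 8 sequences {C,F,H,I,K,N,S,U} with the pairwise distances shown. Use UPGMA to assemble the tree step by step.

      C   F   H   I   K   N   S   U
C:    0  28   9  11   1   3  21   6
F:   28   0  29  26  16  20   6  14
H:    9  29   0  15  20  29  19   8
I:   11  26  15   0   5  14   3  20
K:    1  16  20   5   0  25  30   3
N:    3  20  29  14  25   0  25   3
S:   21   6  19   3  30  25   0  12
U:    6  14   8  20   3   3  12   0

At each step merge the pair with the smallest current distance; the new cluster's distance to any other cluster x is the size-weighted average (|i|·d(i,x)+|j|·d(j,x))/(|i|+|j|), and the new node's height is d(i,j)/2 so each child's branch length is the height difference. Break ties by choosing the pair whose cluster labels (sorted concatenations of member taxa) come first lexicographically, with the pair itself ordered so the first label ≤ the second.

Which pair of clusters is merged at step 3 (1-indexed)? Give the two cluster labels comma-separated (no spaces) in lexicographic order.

N,U

iteration 1: select C,K (d=1); attach at lengths (1/2, 1/2); label the merged cluster CK
  updated: d(CK,F)=22, d(CK,H)=29/2, d(CK,I)=8, d(CK,N)=14, d(CK,S)=51/2, d(CK,U)=9/2
iteration 2: select I,S (d=3); attach at lengths (3/2, 3/2); label the merged cluster IS
  updated: d(CK,IS)=67/4, d(F,IS)=16, d(H,IS)=17, d(IS,N)=39/2, d(IS,U)=16
iteration 3: select N,U (d=3); attach at lengths (3/2, 3/2); label the merged cluster NU
  updated: d(CK,NU)=37/4, d(F,NU)=17, d(H,NU)=37/2, d(IS,NU)=71/4
iteration 4: select CK,NU (d=37/4); attach at lengths (33/8, 25/8); label the merged cluster CKNU
  updated: d(CKNU,F)=39/2, d(CKNU,H)=33/2, d(CKNU,IS)=69/4
iteration 5: select F,IS (d=16); attach at lengths (8, 13/2); label the merged cluster FIS
  updated: d(CKNU,FIS)=18, d(FIS,H)=21
iteration 6: select CKNU,H (d=33/2); attach at lengths (29/8, 33/4); label the merged cluster CHKNU
  updated: d(CHKNU,FIS)=93/5
iteration 7: select CHKNU,FIS (d=93/5); attach at lengths (21/20, 13/10); label the merged cluster CFHIKNSU
final tree: ((((C:1/2,K:1/2):33/8,(N:3/2,U:3/2):25/8):29/8,H:33/4):21/20,(F:8,(I:3/2,S:3/2):13/2):13/10)
total length: 1719/40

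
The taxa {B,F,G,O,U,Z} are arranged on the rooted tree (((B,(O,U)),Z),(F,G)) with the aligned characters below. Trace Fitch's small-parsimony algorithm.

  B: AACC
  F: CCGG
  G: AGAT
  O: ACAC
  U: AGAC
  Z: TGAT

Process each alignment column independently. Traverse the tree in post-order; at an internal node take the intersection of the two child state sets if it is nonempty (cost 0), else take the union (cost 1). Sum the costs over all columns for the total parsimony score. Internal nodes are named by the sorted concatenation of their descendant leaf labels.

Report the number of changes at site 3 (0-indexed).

2

[col 0] OU: children O:{A}, U:{A} ∩→ {A}; cost 0
[col 0] BOU: children B:{A}, OU:{A} ∩→ {A}; cost 0
[col 0] BOUZ: children BOU:{A}, Z:{T} ∪→ {A,T}; cost 1
[col 0] FG: children F:{C}, G:{A} ∪→ {A,C}; cost 1
[col 0] BFGOUZ: children BOUZ:{A,T}, FG:{A,C} ∩→ {A}; cost 0
[col 1] OU: children O:{C}, U:{G} ∪→ {C,G}; cost 1
[col 1] BOU: children B:{A}, OU:{C,G} ∪→ {A,C,G}; cost 1
[col 1] BOUZ: children BOU:{A,C,G}, Z:{G} ∩→ {G}; cost 0
[col 1] FG: children F:{C}, G:{G} ∪→ {C,G}; cost 1
[col 1] BFGOUZ: children BOUZ:{G}, FG:{C,G} ∩→ {G}; cost 0
[col 2] OU: children O:{A}, U:{A} ∩→ {A}; cost 0
[col 2] BOU: children B:{C}, OU:{A} ∪→ {A,C}; cost 1
[col 2] BOUZ: children BOU:{A,C}, Z:{A} ∩→ {A}; cost 0
[col 2] FG: children F:{G}, G:{A} ∪→ {A,G}; cost 1
[col 2] BFGOUZ: children BOUZ:{A}, FG:{A,G} ∩→ {A}; cost 0
[col 3] OU: children O:{C}, U:{C} ∩→ {C}; cost 0
[col 3] BOU: children B:{C}, OU:{C} ∩→ {C}; cost 0
[col 3] BOUZ: children BOU:{C}, Z:{T} ∪→ {C,T}; cost 1
[col 3] FG: children F:{G}, G:{T} ∪→ {G,T}; cost 1
[col 3] BFGOUZ: children BOUZ:{C,T}, FG:{G,T} ∩→ {T}; cost 0
per-site changes: [2, 3, 2, 2]; total = 9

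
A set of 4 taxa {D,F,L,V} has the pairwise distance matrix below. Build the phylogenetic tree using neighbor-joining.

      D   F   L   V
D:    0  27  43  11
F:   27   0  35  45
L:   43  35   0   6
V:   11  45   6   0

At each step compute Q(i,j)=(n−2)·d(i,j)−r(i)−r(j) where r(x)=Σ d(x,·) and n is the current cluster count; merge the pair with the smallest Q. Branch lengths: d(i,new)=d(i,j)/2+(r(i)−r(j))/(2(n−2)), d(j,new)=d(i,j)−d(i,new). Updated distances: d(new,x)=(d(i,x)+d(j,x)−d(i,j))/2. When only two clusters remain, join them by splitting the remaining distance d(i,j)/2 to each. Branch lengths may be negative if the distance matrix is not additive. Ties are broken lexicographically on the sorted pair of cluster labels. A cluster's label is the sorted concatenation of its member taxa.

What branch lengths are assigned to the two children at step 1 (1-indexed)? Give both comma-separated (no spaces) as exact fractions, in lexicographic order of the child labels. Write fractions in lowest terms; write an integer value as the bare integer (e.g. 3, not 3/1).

iteration 1: select D,F (d=27, Q=-134); attach at lengths (7, 20); label the merged cluster DF
  updated: d(DF,L)=51/2, d(DF,V)=29/2
iteration 2: select DF,L (d=51/2, Q=-46); attach at lengths (17, 17/2); label the merged cluster DFL
  updated: d(DFL,V)=-5/2
iteration 3: select DFL,V (d=-5/2); attach at lengths (-5/4, -5/4); label the merged cluster DFLV
final tree: (((D:7,F:20):17,L:17/2):-5/4,V:-5/4)
total length: 50

7,20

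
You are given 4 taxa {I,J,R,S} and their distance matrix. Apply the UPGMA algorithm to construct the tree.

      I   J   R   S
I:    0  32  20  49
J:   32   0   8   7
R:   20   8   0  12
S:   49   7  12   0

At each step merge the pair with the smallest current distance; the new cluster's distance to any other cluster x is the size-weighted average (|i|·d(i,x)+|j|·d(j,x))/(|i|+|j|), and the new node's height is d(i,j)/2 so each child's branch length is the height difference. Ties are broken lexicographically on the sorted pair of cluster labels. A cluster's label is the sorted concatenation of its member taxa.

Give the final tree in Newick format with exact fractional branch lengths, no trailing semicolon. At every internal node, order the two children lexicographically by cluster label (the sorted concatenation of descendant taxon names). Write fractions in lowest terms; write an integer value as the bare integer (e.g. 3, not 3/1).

iteration 1: select J,S (d=7); attach at lengths (7/2, 7/2); label the merged cluster JS
  updated: d(I,JS)=81/2, d(JS,R)=10
iteration 2: select JS,R (d=10); attach at lengths (3/2, 5); label the merged cluster JRS
  updated: d(I,JRS)=101/3
iteration 3: select I,JRS (d=101/3); attach at lengths (101/6, 71/6); label the merged cluster IJRS
final tree: (I:101/6,((J:7/2,S:7/2):3/2,R:5):71/6)
total length: 253/6

(I:101/6,((J:7/2,S:7/2):3/2,R:5):71/6)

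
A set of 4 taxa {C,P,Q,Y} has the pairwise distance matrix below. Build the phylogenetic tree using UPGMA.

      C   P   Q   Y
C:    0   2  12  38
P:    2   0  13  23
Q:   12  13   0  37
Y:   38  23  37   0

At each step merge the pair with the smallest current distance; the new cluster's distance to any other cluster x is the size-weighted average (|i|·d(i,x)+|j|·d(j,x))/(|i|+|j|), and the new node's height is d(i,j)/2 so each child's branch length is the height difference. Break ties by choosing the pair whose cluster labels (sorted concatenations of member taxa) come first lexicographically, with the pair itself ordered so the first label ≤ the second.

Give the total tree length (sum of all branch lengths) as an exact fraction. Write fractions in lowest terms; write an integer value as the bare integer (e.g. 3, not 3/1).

1. join C+P (d=2) ⇒ CP; edges |C|=1, |P|=1
  updated: d(CP,Q)=25/2, d(CP,Y)=61/2
2. join CP+Q (d=25/2) ⇒ CPQ; edges |CP|=21/4, |Q|=25/4
  updated: d(CPQ,Y)=98/3
3. join CPQ+Y (d=98/3) ⇒ CPQY; edges |CPQ|=121/12, |Y|=49/3
final tree: (((C:1,P:1):21/4,Q:25/4):121/12,Y:49/3)
total length: 479/12

479/12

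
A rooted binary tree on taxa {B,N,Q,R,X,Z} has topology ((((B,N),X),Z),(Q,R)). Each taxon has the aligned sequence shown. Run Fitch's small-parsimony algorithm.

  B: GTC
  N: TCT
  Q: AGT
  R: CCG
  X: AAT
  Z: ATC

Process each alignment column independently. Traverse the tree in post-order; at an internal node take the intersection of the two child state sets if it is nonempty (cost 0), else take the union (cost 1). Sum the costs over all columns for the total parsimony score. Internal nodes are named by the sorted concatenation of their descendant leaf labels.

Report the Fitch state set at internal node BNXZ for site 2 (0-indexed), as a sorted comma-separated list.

C,T

BN@0: {G} ∪ {T} = {G,T} (union, +1)
BNX@0: {G,T} ∪ {A} = {A,G,T} (union, +1)
BNXZ@0: {A,G,T} ∩ {A} = {A} (intersection, +0)
QR@0: {A} ∪ {C} = {A,C} (union, +1)
BNQRXZ@0: {A} ∩ {A,C} = {A} (intersection, +0)
BN@1: {T} ∪ {C} = {C,T} (union, +1)
BNX@1: {C,T} ∪ {A} = {A,C,T} (union, +1)
BNXZ@1: {A,C,T} ∩ {T} = {T} (intersection, +0)
QR@1: {G} ∪ {C} = {C,G} (union, +1)
BNQRXZ@1: {T} ∪ {C,G} = {C,G,T} (union, +1)
BN@2: {C} ∪ {T} = {C,T} (union, +1)
BNX@2: {C,T} ∩ {T} = {T} (intersection, +0)
BNXZ@2: {T} ∪ {C} = {C,T} (union, +1)
QR@2: {T} ∪ {G} = {G,T} (union, +1)
BNQRXZ@2: {C,T} ∩ {G,T} = {T} (intersection, +0)
per-site changes: [3, 4, 3]; total = 10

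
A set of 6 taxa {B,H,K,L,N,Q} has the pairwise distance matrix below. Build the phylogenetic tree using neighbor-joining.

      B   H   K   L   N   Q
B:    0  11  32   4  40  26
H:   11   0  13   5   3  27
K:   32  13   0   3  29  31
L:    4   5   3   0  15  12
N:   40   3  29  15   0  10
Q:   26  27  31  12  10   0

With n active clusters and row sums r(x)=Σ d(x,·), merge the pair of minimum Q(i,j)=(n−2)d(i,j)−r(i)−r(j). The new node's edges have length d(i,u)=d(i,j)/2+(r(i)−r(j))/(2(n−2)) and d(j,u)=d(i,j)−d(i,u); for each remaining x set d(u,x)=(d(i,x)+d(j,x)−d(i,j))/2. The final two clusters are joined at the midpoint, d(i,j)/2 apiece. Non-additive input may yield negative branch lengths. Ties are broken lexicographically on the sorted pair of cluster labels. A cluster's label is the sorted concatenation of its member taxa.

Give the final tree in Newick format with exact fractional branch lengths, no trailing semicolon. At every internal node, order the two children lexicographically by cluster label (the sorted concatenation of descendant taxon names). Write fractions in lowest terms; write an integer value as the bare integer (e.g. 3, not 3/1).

step 1: merge (N,Q) at d=10, Q=-163; branch lengths N→31/8, Q→49/8; new cluster NQ
  updated: d(B,NQ)=28, d(H,NQ)=10, d(K,NQ)=25, d(L,NQ)=17/2
step 2: merge (K,L) at d=3, Q=-169/2; branch lengths K→41/4, L→-29/4; new cluster KL
  updated: d(B,KL)=33/2, d(H,KL)=15/2, d(KL,NQ)=61/4
step 3: merge (B,H) at d=11, Q=-62; branch lengths B→49/4, H→-5/4; new cluster BH
  updated: d(BH,KL)=13/2, d(BH,NQ)=27/2
step 4: merge (BH,KL) at d=13/2, Q=-141/4; branch lengths BH→19/8, KL→33/8; new cluster BHKL
  updated: d(BHKL,NQ)=89/8
step 5: merge (BHKL,NQ) at d=89/8; branch lengths BHKL→89/16, NQ→89/16; new cluster BHKLNQ
final tree: (((B:49/4,H:-5/4):19/8,(K:41/4,L:-29/4):33/8):89/16,(N:31/8,Q:49/8):89/16)
total length: 333/8

(((B:49/4,H:-5/4):19/8,(K:41/4,L:-29/4):33/8):89/16,(N:31/8,Q:49/8):89/16)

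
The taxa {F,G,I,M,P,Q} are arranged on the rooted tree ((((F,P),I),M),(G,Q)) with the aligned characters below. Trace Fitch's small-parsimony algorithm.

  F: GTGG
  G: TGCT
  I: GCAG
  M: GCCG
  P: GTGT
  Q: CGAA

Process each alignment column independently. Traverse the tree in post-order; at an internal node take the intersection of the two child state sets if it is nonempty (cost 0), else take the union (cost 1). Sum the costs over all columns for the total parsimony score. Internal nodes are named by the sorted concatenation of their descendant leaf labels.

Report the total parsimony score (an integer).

10

[col 0] FP: children F:{G}, P:{G} ∩→ {G}; cost 0
[col 0] FIP: children FP:{G}, I:{G} ∩→ {G}; cost 0
[col 0] FIMP: children FIP:{G}, M:{G} ∩→ {G}; cost 0
[col 0] GQ: children G:{T}, Q:{C} ∪→ {C,T}; cost 1
[col 0] FGIMPQ: children FIMP:{G}, GQ:{C,T} ∪→ {C,G,T}; cost 1
[col 1] FP: children F:{T}, P:{T} ∩→ {T}; cost 0
[col 1] FIP: children FP:{T}, I:{C} ∪→ {C,T}; cost 1
[col 1] FIMP: children FIP:{C,T}, M:{C} ∩→ {C}; cost 0
[col 1] GQ: children G:{G}, Q:{G} ∩→ {G}; cost 0
[col 1] FGIMPQ: children FIMP:{C}, GQ:{G} ∪→ {C,G}; cost 1
[col 2] FP: children F:{G}, P:{G} ∩→ {G}; cost 0
[col 2] FIP: children FP:{G}, I:{A} ∪→ {A,G}; cost 1
[col 2] FIMP: children FIP:{A,G}, M:{C} ∪→ {A,C,G}; cost 1
[col 2] GQ: children G:{C}, Q:{A} ∪→ {A,C}; cost 1
[col 2] FGIMPQ: children FIMP:{A,C,G}, GQ:{A,C} ∩→ {A,C}; cost 0
[col 3] FP: children F:{G}, P:{T} ∪→ {G,T}; cost 1
[col 3] FIP: children FP:{G,T}, I:{G} ∩→ {G}; cost 0
[col 3] FIMP: children FIP:{G}, M:{G} ∩→ {G}; cost 0
[col 3] GQ: children G:{T}, Q:{A} ∪→ {A,T}; cost 1
[col 3] FGIMPQ: children FIMP:{G}, GQ:{A,T} ∪→ {A,G,T}; cost 1
per-site changes: [2, 2, 3, 3]; total = 10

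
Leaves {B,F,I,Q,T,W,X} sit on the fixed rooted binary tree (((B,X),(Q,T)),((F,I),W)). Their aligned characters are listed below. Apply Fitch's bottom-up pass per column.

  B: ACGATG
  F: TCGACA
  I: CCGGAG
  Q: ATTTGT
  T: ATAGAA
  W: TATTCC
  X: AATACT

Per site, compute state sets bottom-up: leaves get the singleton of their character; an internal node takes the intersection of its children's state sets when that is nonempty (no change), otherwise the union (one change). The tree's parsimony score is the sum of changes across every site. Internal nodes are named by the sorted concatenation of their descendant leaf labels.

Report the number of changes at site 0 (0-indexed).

[col 0] BX: children B:{A}, X:{A} ∩→ {A}; cost 0
[col 0] QT: children Q:{A}, T:{A} ∩→ {A}; cost 0
[col 0] BQTX: children BX:{A}, QT:{A} ∩→ {A}; cost 0
[col 0] FI: children F:{T}, I:{C} ∪→ {C,T}; cost 1
[col 0] FIW: children FI:{C,T}, W:{T} ∩→ {T}; cost 0
[col 0] BFIQTWX: children BQTX:{A}, FIW:{T} ∪→ {A,T}; cost 1
[col 1] BX: children B:{C}, X:{A} ∪→ {A,C}; cost 1
[col 1] QT: children Q:{T}, T:{T} ∩→ {T}; cost 0
[col 1] BQTX: children BX:{A,C}, QT:{T} ∪→ {A,C,T}; cost 1
[col 1] FI: children F:{C}, I:{C} ∩→ {C}; cost 0
[col 1] FIW: children FI:{C}, W:{A} ∪→ {A,C}; cost 1
[col 1] BFIQTWX: children BQTX:{A,C,T}, FIW:{A,C} ∩→ {A,C}; cost 0
[col 2] BX: children B:{G}, X:{T} ∪→ {G,T}; cost 1
[col 2] QT: children Q:{T}, T:{A} ∪→ {A,T}; cost 1
[col 2] BQTX: children BX:{G,T}, QT:{A,T} ∩→ {T}; cost 0
[col 2] FI: children F:{G}, I:{G} ∩→ {G}; cost 0
[col 2] FIW: children FI:{G}, W:{T} ∪→ {G,T}; cost 1
[col 2] BFIQTWX: children BQTX:{T}, FIW:{G,T} ∩→ {T}; cost 0
[col 3] BX: children B:{A}, X:{A} ∩→ {A}; cost 0
[col 3] QT: children Q:{T}, T:{G} ∪→ {G,T}; cost 1
[col 3] BQTX: children BX:{A}, QT:{G,T} ∪→ {A,G,T}; cost 1
[col 3] FI: children F:{A}, I:{G} ∪→ {A,G}; cost 1
[col 3] FIW: children FI:{A,G}, W:{T} ∪→ {A,G,T}; cost 1
[col 3] BFIQTWX: children BQTX:{A,G,T}, FIW:{A,G,T} ∩→ {A,G,T}; cost 0
[col 4] BX: children B:{T}, X:{C} ∪→ {C,T}; cost 1
[col 4] QT: children Q:{G}, T:{A} ∪→ {A,G}; cost 1
[col 4] BQTX: children BX:{C,T}, QT:{A,G} ∪→ {A,C,G,T}; cost 1
[col 4] FI: children F:{C}, I:{A} ∪→ {A,C}; cost 1
[col 4] FIW: children FI:{A,C}, W:{C} ∩→ {C}; cost 0
[col 4] BFIQTWX: children BQTX:{A,C,G,T}, FIW:{C} ∩→ {C}; cost 0
[col 5] BX: children B:{G}, X:{T} ∪→ {G,T}; cost 1
[col 5] QT: children Q:{T}, T:{A} ∪→ {A,T}; cost 1
[col 5] BQTX: children BX:{G,T}, QT:{A,T} ∩→ {T}; cost 0
[col 5] FI: children F:{A}, I:{G} ∪→ {A,G}; cost 1
[col 5] FIW: children FI:{A,G}, W:{C} ∪→ {A,C,G}; cost 1
[col 5] BFIQTWX: children BQTX:{T}, FIW:{A,C,G} ∪→ {A,C,G,T}; cost 1
per-site changes: [2, 3, 3, 4, 4, 5]; total = 21

2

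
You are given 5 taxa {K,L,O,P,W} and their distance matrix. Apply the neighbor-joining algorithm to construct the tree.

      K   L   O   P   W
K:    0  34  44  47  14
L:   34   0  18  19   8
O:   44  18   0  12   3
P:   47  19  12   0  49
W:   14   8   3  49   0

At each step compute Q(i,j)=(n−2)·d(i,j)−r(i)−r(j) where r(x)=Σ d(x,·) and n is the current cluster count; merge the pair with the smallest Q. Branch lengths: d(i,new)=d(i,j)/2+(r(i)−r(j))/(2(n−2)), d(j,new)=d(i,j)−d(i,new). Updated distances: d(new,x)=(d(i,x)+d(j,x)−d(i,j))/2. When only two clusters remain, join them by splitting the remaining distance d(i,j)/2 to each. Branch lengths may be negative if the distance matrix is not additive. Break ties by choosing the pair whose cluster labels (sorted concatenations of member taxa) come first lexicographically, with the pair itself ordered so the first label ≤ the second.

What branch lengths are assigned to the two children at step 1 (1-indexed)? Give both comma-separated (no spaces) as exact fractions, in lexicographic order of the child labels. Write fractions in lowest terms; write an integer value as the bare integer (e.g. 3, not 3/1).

iteration 1: select K,W (d=14, Q=-171); attach at lengths (107/6, -23/6); label the merged cluster KW
  updated: d(KW,L)=14, d(KW,O)=33/2, d(KW,P)=41
iteration 2: select KW,L (d=14, Q=-189/2); attach at lengths (97/8, 15/8); label the merged cluster KLW
  updated: d(KLW,O)=41/4, d(KLW,P)=23
iteration 3: select KLW,O (d=41/4, Q=-181/4); attach at lengths (85/8, -3/8); label the merged cluster KLOW
  updated: d(KLOW,P)=99/8
iteration 4: select KLOW,P (d=99/8); attach at lengths (99/16, 99/16); label the merged cluster KLOPW
final tree: ((((K:107/6,W:-23/6):97/8,L:15/8):85/8,O:-3/8):99/16,P:99/16)
total length: 405/8

107/6,-23/6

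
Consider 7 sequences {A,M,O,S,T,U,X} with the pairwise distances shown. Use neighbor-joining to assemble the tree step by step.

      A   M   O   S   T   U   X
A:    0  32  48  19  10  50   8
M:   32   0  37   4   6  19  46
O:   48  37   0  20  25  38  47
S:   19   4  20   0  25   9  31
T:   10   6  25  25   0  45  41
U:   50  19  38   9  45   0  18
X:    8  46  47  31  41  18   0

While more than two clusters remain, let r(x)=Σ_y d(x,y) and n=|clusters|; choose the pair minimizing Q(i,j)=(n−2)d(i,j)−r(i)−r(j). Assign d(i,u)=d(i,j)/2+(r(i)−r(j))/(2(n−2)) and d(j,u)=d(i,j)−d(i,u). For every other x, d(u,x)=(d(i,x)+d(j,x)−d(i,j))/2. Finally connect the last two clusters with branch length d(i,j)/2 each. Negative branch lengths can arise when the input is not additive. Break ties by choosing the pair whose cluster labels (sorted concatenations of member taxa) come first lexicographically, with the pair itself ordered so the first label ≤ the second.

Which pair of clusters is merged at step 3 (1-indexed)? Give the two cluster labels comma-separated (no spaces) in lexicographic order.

1. join A+X (d=8, Q=-318) ⇒ AX; edges |A|=8/5, |X|=32/5
  updated: d(AX,M)=35, d(AX,O)=87/2, d(AX,S)=21, d(AX,T)=43/2, d(AX,U)=30
2. join M+T (d=6, Q=-399/2) ⇒ MT; edges |M|=5/16, |T|=91/16
  updated: d(AX,MT)=101/4, d(MT,O)=28, d(MT,S)=23/2, d(MT,U)=29
3. join S+U (d=9, Q=-281/2) ⇒ SU; edges |S|=-35/12, |U|=143/12
  updated: d(AX,SU)=21, d(MT,SU)=63/4, d(O,SU)=49/2
4. join AX+SU (d=21, Q=-109) ⇒ ASUX; edges |AX|=141/8, |SU|=27/8
  updated: d(ASUX,MT)=10, d(ASUX,O)=47/2
5. join ASUX+MT (d=10, Q=-123/2) ⇒ AMSTUX; edges |ASUX|=11/4, |MT|=29/4
  updated: d(AMSTUX,O)=83/4
6. join AMSTUX+O (d=83/4) ⇒ AMOSTUX; edges |AMSTUX|=83/8, |O|=83/8
final tree: ((((A:8/5,X:32/5):141/8,(S:-35/12,U:143/12):27/8):11/4,(M:5/16,T:91/16):29/4):83/8,O:83/8)
total length: 299/4

S,U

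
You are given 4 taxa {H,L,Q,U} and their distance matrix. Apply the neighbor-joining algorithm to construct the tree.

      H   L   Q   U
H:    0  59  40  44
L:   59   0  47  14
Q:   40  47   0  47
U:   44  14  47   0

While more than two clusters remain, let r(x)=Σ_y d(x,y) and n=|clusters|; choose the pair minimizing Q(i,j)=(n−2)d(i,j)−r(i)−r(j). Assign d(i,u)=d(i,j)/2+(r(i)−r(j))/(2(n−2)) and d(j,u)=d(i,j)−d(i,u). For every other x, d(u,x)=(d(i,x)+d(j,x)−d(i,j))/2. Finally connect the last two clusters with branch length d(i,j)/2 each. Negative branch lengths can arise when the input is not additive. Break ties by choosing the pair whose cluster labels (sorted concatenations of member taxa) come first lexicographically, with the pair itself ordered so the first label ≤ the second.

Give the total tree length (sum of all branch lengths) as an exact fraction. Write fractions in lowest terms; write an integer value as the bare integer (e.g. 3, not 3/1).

305/4

iteration 1: select H,Q (d=40, Q=-197); attach at lengths (89/4, 71/4); label the merged cluster HQ
  updated: d(HQ,L)=33, d(HQ,U)=51/2
iteration 2: select HQ,L (d=33, Q=-145/2); attach at lengths (89/4, 43/4); label the merged cluster HLQ
  updated: d(HLQ,U)=13/4
iteration 3: select HLQ,U (d=13/4); attach at lengths (13/8, 13/8); label the merged cluster HLQU
final tree: (((H:89/4,Q:71/4):89/4,L:43/4):13/8,U:13/8)
total length: 305/4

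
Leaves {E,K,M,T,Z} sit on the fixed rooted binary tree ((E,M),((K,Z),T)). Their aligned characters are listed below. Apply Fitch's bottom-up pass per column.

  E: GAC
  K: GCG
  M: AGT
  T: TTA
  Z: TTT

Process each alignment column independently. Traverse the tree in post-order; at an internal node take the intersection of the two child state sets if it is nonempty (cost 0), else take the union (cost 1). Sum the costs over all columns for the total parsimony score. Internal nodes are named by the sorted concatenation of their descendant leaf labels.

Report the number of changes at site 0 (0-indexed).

EM@0: {G} ∪ {A} = {A,G} (union, +1)
KZ@0: {G} ∪ {T} = {G,T} (union, +1)
KTZ@0: {G,T} ∩ {T} = {T} (intersection, +0)
EKMTZ@0: {A,G} ∪ {T} = {A,G,T} (union, +1)
EM@1: {A} ∪ {G} = {A,G} (union, +1)
KZ@1: {C} ∪ {T} = {C,T} (union, +1)
KTZ@1: {C,T} ∩ {T} = {T} (intersection, +0)
EKMTZ@1: {A,G} ∪ {T} = {A,G,T} (union, +1)
EM@2: {C} ∪ {T} = {C,T} (union, +1)
KZ@2: {G} ∪ {T} = {G,T} (union, +1)
KTZ@2: {G,T} ∪ {A} = {A,G,T} (union, +1)
EKMTZ@2: {C,T} ∩ {A,G,T} = {T} (intersection, +0)
per-site changes: [3, 3, 3]; total = 9

3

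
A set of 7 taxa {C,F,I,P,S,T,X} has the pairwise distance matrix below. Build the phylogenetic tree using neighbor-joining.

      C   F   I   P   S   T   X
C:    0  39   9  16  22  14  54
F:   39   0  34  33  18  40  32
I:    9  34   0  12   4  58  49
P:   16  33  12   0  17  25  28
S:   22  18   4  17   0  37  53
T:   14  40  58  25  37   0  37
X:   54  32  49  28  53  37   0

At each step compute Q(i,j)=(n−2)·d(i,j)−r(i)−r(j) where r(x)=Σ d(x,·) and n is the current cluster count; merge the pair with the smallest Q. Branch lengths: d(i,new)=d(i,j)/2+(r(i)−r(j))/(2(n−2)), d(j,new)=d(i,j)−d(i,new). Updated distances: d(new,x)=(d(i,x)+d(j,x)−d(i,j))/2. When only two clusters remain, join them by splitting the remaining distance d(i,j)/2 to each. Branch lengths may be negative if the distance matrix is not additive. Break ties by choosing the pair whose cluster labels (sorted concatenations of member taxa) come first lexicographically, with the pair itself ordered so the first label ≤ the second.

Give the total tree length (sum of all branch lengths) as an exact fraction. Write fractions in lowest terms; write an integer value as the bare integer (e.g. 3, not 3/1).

1. join I+S (d=4, Q=-297) ⇒ IS; edges |I|=7/2, |S|=1/2
  updated: d(C,IS)=27/2, d(F,IS)=24, d(IS,P)=25/2, d(IS,T)=91/2, d(IS,X)=49
2. join C+T (d=14, Q=-242) ⇒ CT; edges |C|=31/8, |T|=81/8
  updated: d(CT,F)=65/2, d(CT,IS)=45/2, d(CT,P)=27/2, d(CT,X)=77/2
3. join F+X (d=32, Q=-173) ⇒ FX; edges |F|=35/3, |X|=61/3
  updated: d(CT,FX)=39/2, d(FX,IS)=41/2, d(FX,P)=29/2
4. join CT+FX (d=39/2, Q=-71) ⇒ CFTX; edges |CT|=10, |FX|=19/2
  updated: d(CFTX,IS)=47/4, d(CFTX,P)=17/4
5. join CFTX+IS (d=47/4, Q=-57/2) ⇒ CFISTX; edges |CFTX|=7/4, |IS|=10
  updated: d(CFISTX,P)=5/2
6. join CFISTX+P (d=5/2) ⇒ CFIPSTX; edges |CFISTX|=5/4, |P|=5/4
final tree: ((((C:31/8,T:81/8):10,(F:35/3,X:61/3):19/2):7/4,(I:7/2,S:1/2):10):5/4,P:5/4)
total length: 335/4

335/4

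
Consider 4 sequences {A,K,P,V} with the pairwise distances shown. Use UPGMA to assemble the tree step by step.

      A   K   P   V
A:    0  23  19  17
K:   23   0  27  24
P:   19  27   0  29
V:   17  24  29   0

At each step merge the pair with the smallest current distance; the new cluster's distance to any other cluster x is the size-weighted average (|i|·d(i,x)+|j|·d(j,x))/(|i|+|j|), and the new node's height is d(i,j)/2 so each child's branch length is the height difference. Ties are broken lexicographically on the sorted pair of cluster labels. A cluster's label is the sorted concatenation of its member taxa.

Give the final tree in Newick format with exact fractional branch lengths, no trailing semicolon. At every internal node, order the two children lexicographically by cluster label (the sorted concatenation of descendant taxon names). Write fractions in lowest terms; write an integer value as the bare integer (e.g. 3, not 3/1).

(((A:17/2,V:17/2):13/4,K:47/4):3/4,P:25/2)

iteration 1: select A,V (d=17); attach at lengths (17/2, 17/2); label the merged cluster AV
  updated: d(AV,K)=47/2, d(AV,P)=24
iteration 2: select AV,K (d=47/2); attach at lengths (13/4, 47/4); label the merged cluster AKV
  updated: d(AKV,P)=25
iteration 3: select AKV,P (d=25); attach at lengths (3/4, 25/2); label the merged cluster AKPV
final tree: (((A:17/2,V:17/2):13/4,K:47/4):3/4,P:25/2)
total length: 181/4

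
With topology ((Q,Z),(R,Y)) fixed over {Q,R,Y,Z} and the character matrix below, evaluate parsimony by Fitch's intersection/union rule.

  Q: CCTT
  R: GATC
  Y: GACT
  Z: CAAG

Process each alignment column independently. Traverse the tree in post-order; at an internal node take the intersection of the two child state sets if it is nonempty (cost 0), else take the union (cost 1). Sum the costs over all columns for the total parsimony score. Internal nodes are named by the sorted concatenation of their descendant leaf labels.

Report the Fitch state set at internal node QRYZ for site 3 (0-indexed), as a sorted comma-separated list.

[col 0] QZ: children Q:{C}, Z:{C} ∩→ {C}; cost 0
[col 0] RY: children R:{G}, Y:{G} ∩→ {G}; cost 0
[col 0] QRYZ: children QZ:{C}, RY:{G} ∪→ {C,G}; cost 1
[col 1] QZ: children Q:{C}, Z:{A} ∪→ {A,C}; cost 1
[col 1] RY: children R:{A}, Y:{A} ∩→ {A}; cost 0
[col 1] QRYZ: children QZ:{A,C}, RY:{A} ∩→ {A}; cost 0
[col 2] QZ: children Q:{T}, Z:{A} ∪→ {A,T}; cost 1
[col 2] RY: children R:{T}, Y:{C} ∪→ {C,T}; cost 1
[col 2] QRYZ: children QZ:{A,T}, RY:{C,T} ∩→ {T}; cost 0
[col 3] QZ: children Q:{T}, Z:{G} ∪→ {G,T}; cost 1
[col 3] RY: children R:{C}, Y:{T} ∪→ {C,T}; cost 1
[col 3] QRYZ: children QZ:{G,T}, RY:{C,T} ∩→ {T}; cost 0
per-site changes: [1, 1, 2, 2]; total = 6

T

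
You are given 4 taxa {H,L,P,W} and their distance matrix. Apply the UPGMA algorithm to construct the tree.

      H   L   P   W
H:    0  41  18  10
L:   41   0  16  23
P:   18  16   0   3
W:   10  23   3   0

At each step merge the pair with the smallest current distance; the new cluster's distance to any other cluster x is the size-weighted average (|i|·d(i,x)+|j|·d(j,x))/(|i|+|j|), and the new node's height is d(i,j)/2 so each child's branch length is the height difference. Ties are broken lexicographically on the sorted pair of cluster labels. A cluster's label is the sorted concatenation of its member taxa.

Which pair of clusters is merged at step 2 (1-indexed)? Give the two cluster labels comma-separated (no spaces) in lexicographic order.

iteration 1: select P,W (d=3); attach at lengths (3/2, 3/2); label the merged cluster PW
  updated: d(H,PW)=14, d(L,PW)=39/2
iteration 2: select H,PW (d=14); attach at lengths (7, 11/2); label the merged cluster HPW
  updated: d(HPW,L)=80/3
iteration 3: select HPW,L (d=80/3); attach at lengths (19/3, 40/3); label the merged cluster HLPW
final tree: ((H:7,(P:3/2,W:3/2):11/2):19/3,L:40/3)
total length: 211/6

H,PW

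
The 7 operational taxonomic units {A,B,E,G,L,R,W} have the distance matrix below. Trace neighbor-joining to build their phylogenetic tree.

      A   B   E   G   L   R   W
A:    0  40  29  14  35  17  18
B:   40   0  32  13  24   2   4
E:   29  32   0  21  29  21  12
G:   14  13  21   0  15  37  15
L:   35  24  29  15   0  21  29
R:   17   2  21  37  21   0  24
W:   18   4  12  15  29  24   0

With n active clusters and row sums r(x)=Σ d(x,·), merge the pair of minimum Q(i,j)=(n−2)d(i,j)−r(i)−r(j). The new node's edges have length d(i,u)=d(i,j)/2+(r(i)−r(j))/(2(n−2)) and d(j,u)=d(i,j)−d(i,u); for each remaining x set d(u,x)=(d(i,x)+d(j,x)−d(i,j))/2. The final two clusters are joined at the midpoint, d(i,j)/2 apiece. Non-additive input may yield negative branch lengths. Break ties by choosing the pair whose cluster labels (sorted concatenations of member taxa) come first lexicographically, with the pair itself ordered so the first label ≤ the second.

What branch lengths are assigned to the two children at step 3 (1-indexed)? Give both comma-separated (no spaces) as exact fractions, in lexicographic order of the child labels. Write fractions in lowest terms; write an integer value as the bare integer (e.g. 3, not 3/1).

iteration 1: select B,R (d=2, Q=-227); attach at lengths (3/10, 17/10); label the merged cluster BR
  updated: d(A,BR)=55/2, d(BR,E)=51/2, d(BR,G)=24, d(BR,L)=43/2, d(BR,W)=13
iteration 2: select G,L (d=15, Q=-317/2); attach at lengths (39/16, 201/16); label the merged cluster GL
  updated: d(A,GL)=17, d(BR,GL)=61/4, d(E,GL)=35/2, d(GL,W)=29/2
iteration 3: select E,W (d=12, Q=-211/2); attach at lengths (125/12, 19/12); label the merged cluster EW
  updated: d(A,EW)=35/2, d(BR,EW)=53/4, d(EW,GL)=10
iteration 4: select A,GL (d=17, Q=-281/4); attach at lengths (215/16, 57/16); label the merged cluster AGL
  updated: d(AGL,BR)=103/8, d(AGL,EW)=21/4
iteration 5: select AGL,BR (d=103/8, Q=-251/8); attach at lengths (39/16, 167/16); label the merged cluster ABGLR
  updated: d(ABGLR,EW)=45/16
iteration 6: select ABGLR,EW (d=45/16); attach at lengths (45/32, 45/32); label the merged cluster ABEGLRW
final tree: (((A:215/16,(G:39/16,L:201/16):57/16):39/16,(B:3/10,R:17/10):167/16):45/32,(E:125/12,W:19/12):45/32)
total length: 987/16

125/12,19/12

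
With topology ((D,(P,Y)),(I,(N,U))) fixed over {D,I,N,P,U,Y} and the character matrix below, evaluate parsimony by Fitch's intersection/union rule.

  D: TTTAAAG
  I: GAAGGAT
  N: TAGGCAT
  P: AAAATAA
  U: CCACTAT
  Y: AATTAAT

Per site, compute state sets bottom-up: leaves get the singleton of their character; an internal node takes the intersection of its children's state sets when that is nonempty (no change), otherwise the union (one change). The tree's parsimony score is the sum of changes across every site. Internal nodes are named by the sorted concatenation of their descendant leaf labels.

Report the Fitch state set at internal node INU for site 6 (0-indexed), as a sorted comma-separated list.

site 0, node PY: P={A} ∩ Y={A} → {A} (+0)
site 0, node DPY: D={T} ∪ PY={A} → {A,T} (+1)
site 0, node NU: N={T} ∪ U={C} → {C,T} (+1)
site 0, node INU: I={G} ∪ NU={C,T} → {C,G,T} (+1)
site 0, node DINPUY: DPY={A,T} ∩ INU={C,G,T} → {T} (+0)
site 1, node PY: P={A} ∩ Y={A} → {A} (+0)
site 1, node DPY: D={T} ∪ PY={A} → {A,T} (+1)
site 1, node NU: N={A} ∪ U={C} → {A,C} (+1)
site 1, node INU: I={A} ∩ NU={A,C} → {A} (+0)
site 1, node DINPUY: DPY={A,T} ∩ INU={A} → {A} (+0)
site 2, node PY: P={A} ∪ Y={T} → {A,T} (+1)
site 2, node DPY: D={T} ∩ PY={A,T} → {T} (+0)
site 2, node NU: N={G} ∪ U={A} → {A,G} (+1)
site 2, node INU: I={A} ∩ NU={A,G} → {A} (+0)
site 2, node DINPUY: DPY={T} ∪ INU={A} → {A,T} (+1)
site 3, node PY: P={A} ∪ Y={T} → {A,T} (+1)
site 3, node DPY: D={A} ∩ PY={A,T} → {A} (+0)
site 3, node NU: N={G} ∪ U={C} → {C,G} (+1)
site 3, node INU: I={G} ∩ NU={C,G} → {G} (+0)
site 3, node DINPUY: DPY={A} ∪ INU={G} → {A,G} (+1)
site 4, node PY: P={T} ∪ Y={A} → {A,T} (+1)
site 4, node DPY: D={A} ∩ PY={A,T} → {A} (+0)
site 4, node NU: N={C} ∪ U={T} → {C,T} (+1)
site 4, node INU: I={G} ∪ NU={C,T} → {C,G,T} (+1)
site 4, node DINPUY: DPY={A} ∪ INU={C,G,T} → {A,C,G,T} (+1)
site 5, node PY: P={A} ∩ Y={A} → {A} (+0)
site 5, node DPY: D={A} ∩ PY={A} → {A} (+0)
site 5, node NU: N={A} ∩ U={A} → {A} (+0)
site 5, node INU: I={A} ∩ NU={A} → {A} (+0)
site 5, node DINPUY: DPY={A} ∩ INU={A} → {A} (+0)
site 6, node PY: P={A} ∪ Y={T} → {A,T} (+1)
site 6, node DPY: D={G} ∪ PY={A,T} → {A,G,T} (+1)
site 6, node NU: N={T} ∩ U={T} → {T} (+0)
site 6, node INU: I={T} ∩ NU={T} → {T} (+0)
site 6, node DINPUY: DPY={A,G,T} ∩ INU={T} → {T} (+0)
per-site changes: [3, 2, 3, 3, 4, 0, 2]; total = 17

T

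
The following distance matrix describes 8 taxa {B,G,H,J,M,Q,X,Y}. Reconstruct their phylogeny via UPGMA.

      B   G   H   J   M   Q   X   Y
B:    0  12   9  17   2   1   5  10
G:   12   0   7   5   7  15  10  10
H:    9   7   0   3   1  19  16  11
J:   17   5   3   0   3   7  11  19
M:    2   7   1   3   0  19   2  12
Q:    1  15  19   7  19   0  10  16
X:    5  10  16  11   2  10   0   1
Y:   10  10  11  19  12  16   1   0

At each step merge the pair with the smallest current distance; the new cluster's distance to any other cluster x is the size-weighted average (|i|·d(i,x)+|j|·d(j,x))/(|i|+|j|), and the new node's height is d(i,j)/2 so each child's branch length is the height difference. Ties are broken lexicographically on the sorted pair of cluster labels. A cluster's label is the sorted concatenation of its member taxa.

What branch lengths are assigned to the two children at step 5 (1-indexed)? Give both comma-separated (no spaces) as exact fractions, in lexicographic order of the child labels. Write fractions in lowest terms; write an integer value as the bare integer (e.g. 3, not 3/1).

1. join B+Q (d=1) ⇒ BQ; edges |B|=1/2, |Q|=1/2
  updated: d(BQ,G)=27/2, d(BQ,H)=14, d(BQ,J)=12, d(BQ,M)=21/2, d(BQ,X)=15/2, d(BQ,Y)=13
2. join H+M (d=1) ⇒ HM; edges |H|=1/2, |M|=1/2
  updated: d(BQ,HM)=49/4, d(G,HM)=7, d(HM,J)=3, d(HM,X)=9, d(HM,Y)=23/2
3. join X+Y (d=1) ⇒ XY; edges |X|=1/2, |Y|=1/2
  updated: d(BQ,XY)=41/4, d(G,XY)=10, d(HM,XY)=41/4, d(J,XY)=15
4. join HM+J (d=3) ⇒ HJM; edges |HM|=1, |J|=3/2
  updated: d(BQ,HJM)=73/6, d(G,HJM)=19/3, d(HJM,XY)=71/6
5. join G+HJM (d=19/3) ⇒ GHJM; edges |G|=19/6, |HJM|=5/3
  updated: d(BQ,GHJM)=25/2, d(GHJM,XY)=91/8
6. join BQ+XY (d=41/4) ⇒ BQXY; edges |BQ|=37/8, |XY|=37/8
  updated: d(BQXY,GHJM)=191/16
7. join BQXY+GHJM (d=191/16) ⇒ BGHJMQXY; edges |BQXY|=27/32, |GHJM|=269/96
final tree: (((B:1/2,Q:1/2):37/8,(X:1/2,Y:1/2):37/8):27/32,(G:19/6,((H:1/2,M:1/2):1,J:3/2):5/3):269/96)
total length: 1115/48

19/6,5/3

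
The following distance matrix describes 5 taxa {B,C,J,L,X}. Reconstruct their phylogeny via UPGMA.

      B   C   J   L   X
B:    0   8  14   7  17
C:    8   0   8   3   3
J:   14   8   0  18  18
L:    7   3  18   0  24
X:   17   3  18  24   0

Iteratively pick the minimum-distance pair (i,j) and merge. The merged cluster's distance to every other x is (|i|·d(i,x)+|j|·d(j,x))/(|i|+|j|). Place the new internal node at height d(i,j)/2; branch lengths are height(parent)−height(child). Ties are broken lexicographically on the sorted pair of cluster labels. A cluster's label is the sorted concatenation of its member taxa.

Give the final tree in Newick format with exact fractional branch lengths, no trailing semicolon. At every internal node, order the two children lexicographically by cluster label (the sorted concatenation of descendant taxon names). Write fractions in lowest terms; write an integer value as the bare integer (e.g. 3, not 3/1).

(((B:15/4,(C:3/2,L:3/2):9/4):35/12,J:20/3):13/12,X:31/4)

iteration 1: select C,L (d=3); attach at lengths (3/2, 3/2); label the merged cluster CL
  updated: d(B,CL)=15/2, d(CL,J)=13, d(CL,X)=27/2
iteration 2: select B,CL (d=15/2); attach at lengths (15/4, 9/4); label the merged cluster BCL
  updated: d(BCL,J)=40/3, d(BCL,X)=44/3
iteration 3: select BCL,J (d=40/3); attach at lengths (35/12, 20/3); label the merged cluster BCJL
  updated: d(BCJL,X)=31/2
iteration 4: select BCJL,X (d=31/2); attach at lengths (13/12, 31/4); label the merged cluster BCJLX
final tree: (((B:15/4,(C:3/2,L:3/2):9/4):35/12,J:20/3):13/12,X:31/4)
total length: 329/12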